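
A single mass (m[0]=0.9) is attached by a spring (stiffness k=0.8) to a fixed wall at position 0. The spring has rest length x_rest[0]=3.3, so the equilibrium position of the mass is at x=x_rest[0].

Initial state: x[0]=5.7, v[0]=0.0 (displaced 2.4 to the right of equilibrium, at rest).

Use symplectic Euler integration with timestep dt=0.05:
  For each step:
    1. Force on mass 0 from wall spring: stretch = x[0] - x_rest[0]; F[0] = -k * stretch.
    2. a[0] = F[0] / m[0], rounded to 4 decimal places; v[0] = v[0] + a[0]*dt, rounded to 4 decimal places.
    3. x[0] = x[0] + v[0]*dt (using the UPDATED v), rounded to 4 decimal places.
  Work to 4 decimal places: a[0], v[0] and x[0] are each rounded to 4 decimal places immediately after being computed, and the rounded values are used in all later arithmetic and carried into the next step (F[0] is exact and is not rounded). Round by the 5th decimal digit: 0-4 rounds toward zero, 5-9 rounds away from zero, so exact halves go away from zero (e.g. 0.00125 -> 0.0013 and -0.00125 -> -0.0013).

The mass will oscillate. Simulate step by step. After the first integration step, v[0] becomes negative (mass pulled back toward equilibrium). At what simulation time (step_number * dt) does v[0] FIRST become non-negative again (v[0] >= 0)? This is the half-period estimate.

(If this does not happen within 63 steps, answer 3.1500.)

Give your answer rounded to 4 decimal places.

Answer: 3.1500

Derivation:
Step 0: x=[5.7000] v=[0.0000]
Step 1: x=[5.6947] v=[-0.1067]
Step 2: x=[5.6840] v=[-0.2131]
Step 3: x=[5.6680] v=[-0.3191]
Step 4: x=[5.6468] v=[-0.4243]
Step 5: x=[5.6204] v=[-0.5286]
Step 6: x=[5.5888] v=[-0.6317]
Step 7: x=[5.5521] v=[-0.7334]
Step 8: x=[5.5104] v=[-0.8335]
Step 9: x=[5.4638] v=[-0.9317]
Step 10: x=[5.4124] v=[-1.0279]
Step 11: x=[5.3563] v=[-1.1218]
Step 12: x=[5.2956] v=[-1.2132]
Step 13: x=[5.2305] v=[-1.3019]
Step 14: x=[5.1611] v=[-1.3877]
Step 15: x=[5.0876] v=[-1.4704]
Step 16: x=[5.0101] v=[-1.5499]
Step 17: x=[4.9288] v=[-1.6259]
Step 18: x=[4.8439] v=[-1.6983]
Step 19: x=[4.7556] v=[-1.7669]
Step 20: x=[4.6640] v=[-1.8316]
Step 21: x=[4.5694] v=[-1.8922]
Step 22: x=[4.4720] v=[-1.9486]
Step 23: x=[4.3720] v=[-2.0007]
Step 24: x=[4.2696] v=[-2.0483]
Step 25: x=[4.1650] v=[-2.0914]
Step 26: x=[4.0585] v=[-2.1298]
Step 27: x=[3.9503] v=[-2.1635]
Step 28: x=[3.8407] v=[-2.1924]
Step 29: x=[3.7299] v=[-2.2164]
Step 30: x=[3.6181] v=[-2.2355]
Step 31: x=[3.5056] v=[-2.2496]
Step 32: x=[3.3927] v=[-2.2587]
Step 33: x=[3.2796] v=[-2.2628]
Step 34: x=[3.1665] v=[-2.2619]
Step 35: x=[3.0537] v=[-2.2560]
Step 36: x=[2.9414] v=[-2.2451]
Step 37: x=[2.8299] v=[-2.2292]
Step 38: x=[2.7195] v=[-2.2083]
Step 39: x=[2.6104] v=[-2.1825]
Step 40: x=[2.5028] v=[-2.1519]
Step 41: x=[2.3970] v=[-2.1165]
Step 42: x=[2.2932] v=[-2.0764]
Step 43: x=[2.1916] v=[-2.0317]
Step 44: x=[2.0925] v=[-1.9824]
Step 45: x=[1.9961] v=[-1.9287]
Step 46: x=[1.9026] v=[-1.8708]
Step 47: x=[1.8122] v=[-1.8087]
Step 48: x=[1.7251] v=[-1.7426]
Step 49: x=[1.6415] v=[-1.6726]
Step 50: x=[1.5616] v=[-1.5989]
Step 51: x=[1.4855] v=[-1.5216]
Step 52: x=[1.4135] v=[-1.4410]
Step 53: x=[1.3456] v=[-1.3572]
Step 54: x=[1.2821] v=[-1.2703]
Step 55: x=[1.2231] v=[-1.1806]
Step 56: x=[1.1687] v=[-1.0883]
Step 57: x=[1.1190] v=[-0.9936]
Step 58: x=[1.0742] v=[-0.8967]
Step 59: x=[1.0343] v=[-0.7978]
Step 60: x=[0.9994] v=[-0.6971]
Step 61: x=[0.9697] v=[-0.5949]
Step 62: x=[0.9451] v=[-0.4913]
Step 63: x=[0.9258] v=[-0.3866]
v[0] did not become non-negative within 63 steps; using fallback time=3.1500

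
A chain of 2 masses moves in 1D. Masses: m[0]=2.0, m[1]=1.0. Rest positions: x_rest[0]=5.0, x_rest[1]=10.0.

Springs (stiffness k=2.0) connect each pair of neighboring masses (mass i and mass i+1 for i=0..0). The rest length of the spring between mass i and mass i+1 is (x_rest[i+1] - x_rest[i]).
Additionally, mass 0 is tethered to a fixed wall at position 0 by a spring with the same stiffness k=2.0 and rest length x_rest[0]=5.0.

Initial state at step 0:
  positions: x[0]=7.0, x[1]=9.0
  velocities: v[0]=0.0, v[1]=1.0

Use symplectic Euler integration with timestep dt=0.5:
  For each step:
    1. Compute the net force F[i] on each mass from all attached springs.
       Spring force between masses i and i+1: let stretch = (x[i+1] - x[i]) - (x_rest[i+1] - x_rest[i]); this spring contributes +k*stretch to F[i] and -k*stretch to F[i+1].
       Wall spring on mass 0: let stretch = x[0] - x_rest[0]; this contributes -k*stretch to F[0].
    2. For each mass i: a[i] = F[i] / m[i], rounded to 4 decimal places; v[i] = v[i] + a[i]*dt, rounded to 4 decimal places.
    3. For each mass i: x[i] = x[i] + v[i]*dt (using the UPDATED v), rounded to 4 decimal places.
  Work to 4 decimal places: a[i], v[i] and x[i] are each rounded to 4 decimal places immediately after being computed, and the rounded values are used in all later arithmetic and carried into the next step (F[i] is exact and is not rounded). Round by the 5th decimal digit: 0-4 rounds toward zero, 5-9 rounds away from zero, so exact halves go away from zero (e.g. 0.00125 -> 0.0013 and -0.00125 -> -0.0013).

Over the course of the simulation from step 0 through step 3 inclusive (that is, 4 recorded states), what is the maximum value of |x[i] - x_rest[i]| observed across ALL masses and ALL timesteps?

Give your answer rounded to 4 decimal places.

Answer: 3.0000

Derivation:
Step 0: x=[7.0000 9.0000] v=[0.0000 1.0000]
Step 1: x=[5.7500 11.0000] v=[-2.5000 4.0000]
Step 2: x=[4.3750 12.8750] v=[-2.7500 3.7500]
Step 3: x=[4.0313 13.0000] v=[-0.6875 0.2500]
Max displacement = 3.0000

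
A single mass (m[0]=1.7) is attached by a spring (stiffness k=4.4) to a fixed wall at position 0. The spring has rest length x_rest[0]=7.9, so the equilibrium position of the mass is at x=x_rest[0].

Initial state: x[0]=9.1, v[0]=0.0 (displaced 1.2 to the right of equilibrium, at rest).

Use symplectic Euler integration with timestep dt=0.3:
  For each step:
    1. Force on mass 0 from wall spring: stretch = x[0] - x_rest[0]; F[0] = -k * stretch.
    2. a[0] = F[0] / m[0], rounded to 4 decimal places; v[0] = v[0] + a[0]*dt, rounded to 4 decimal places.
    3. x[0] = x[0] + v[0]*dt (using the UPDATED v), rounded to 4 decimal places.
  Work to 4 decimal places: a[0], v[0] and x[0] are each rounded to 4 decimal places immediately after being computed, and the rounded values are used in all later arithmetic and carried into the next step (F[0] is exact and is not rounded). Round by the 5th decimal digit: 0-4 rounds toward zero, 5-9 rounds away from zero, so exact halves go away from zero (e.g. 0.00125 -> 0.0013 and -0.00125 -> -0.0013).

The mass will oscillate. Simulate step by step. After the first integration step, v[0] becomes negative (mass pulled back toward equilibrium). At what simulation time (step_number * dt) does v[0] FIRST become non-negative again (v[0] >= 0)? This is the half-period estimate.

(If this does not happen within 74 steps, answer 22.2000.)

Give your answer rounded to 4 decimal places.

Step 0: x=[9.1000] v=[0.0000]
Step 1: x=[8.8205] v=[-0.9318]
Step 2: x=[8.3265] v=[-1.6466]
Step 3: x=[7.7332] v=[-1.9778]
Step 4: x=[7.1787] v=[-1.8483]
Step 5: x=[6.7922] v=[-1.2882]
Step 6: x=[6.6638] v=[-0.4280]
Step 7: x=[6.8234] v=[0.5319]
First v>=0 after going negative at step 7, time=2.1000

Answer: 2.1000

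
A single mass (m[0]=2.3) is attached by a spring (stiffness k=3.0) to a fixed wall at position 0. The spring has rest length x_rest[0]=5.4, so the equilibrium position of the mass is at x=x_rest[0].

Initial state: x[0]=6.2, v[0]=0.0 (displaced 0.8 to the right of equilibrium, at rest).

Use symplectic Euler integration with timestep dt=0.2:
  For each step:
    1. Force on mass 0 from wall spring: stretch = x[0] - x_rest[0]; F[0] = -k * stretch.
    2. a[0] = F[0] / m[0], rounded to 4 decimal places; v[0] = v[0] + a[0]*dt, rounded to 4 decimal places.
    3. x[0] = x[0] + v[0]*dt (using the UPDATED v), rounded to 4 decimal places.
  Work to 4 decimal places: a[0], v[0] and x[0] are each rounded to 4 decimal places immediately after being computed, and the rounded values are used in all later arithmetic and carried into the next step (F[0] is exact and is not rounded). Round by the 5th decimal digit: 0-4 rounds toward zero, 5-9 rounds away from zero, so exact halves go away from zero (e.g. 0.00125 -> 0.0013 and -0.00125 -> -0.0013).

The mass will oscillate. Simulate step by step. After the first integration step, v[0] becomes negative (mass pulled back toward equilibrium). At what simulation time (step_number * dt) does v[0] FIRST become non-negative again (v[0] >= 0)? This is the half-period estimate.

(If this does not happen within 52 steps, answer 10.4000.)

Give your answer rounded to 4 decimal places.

Step 0: x=[6.2000] v=[0.0000]
Step 1: x=[6.1583] v=[-0.2087]
Step 2: x=[6.0770] v=[-0.4065]
Step 3: x=[5.9604] v=[-0.5831]
Step 4: x=[5.8145] v=[-0.7293]
Step 5: x=[5.6470] v=[-0.8374]
Step 6: x=[5.4666] v=[-0.9018]
Step 7: x=[5.2828] v=[-0.9192]
Step 8: x=[5.1051] v=[-0.8886]
Step 9: x=[4.9428] v=[-0.8117]
Step 10: x=[4.8043] v=[-0.6924]
Step 11: x=[4.6969] v=[-0.5370]
Step 12: x=[4.6262] v=[-0.3536]
Step 13: x=[4.5959] v=[-0.1517]
Step 14: x=[4.6075] v=[0.0581]
First v>=0 after going negative at step 14, time=2.8000

Answer: 2.8000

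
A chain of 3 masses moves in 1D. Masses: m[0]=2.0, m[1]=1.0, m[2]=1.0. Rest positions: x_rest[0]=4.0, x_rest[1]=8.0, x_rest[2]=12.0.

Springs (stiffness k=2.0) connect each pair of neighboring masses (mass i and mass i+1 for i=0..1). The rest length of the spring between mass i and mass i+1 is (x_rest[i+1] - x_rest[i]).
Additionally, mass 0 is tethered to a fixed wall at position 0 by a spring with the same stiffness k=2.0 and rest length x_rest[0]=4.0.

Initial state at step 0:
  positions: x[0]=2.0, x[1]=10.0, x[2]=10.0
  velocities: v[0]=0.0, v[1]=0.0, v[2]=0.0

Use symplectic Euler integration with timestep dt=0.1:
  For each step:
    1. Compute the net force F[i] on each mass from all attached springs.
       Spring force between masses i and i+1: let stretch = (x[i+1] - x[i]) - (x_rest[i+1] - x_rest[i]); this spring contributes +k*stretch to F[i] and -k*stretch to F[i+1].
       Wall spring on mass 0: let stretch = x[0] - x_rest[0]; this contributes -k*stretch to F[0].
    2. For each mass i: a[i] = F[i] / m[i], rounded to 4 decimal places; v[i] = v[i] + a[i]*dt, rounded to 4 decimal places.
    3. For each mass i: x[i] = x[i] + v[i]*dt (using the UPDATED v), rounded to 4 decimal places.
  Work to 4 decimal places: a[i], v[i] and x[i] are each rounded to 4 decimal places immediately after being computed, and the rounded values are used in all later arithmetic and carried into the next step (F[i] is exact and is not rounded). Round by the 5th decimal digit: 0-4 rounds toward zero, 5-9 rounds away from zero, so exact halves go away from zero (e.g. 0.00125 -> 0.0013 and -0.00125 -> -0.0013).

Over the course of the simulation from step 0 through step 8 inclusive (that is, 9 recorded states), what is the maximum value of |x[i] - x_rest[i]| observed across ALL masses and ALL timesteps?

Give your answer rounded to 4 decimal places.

Answer: 2.0542

Derivation:
Step 0: x=[2.0000 10.0000 10.0000] v=[0.0000 0.0000 0.0000]
Step 1: x=[2.0600 9.8400 10.0800] v=[0.6000 -1.6000 0.8000]
Step 2: x=[2.1772 9.5292 10.2352] v=[1.1720 -3.1080 1.5520]
Step 3: x=[2.3462 9.0855 10.4563] v=[1.6895 -4.4372 2.2108]
Step 4: x=[2.5591 8.5344 10.7300] v=[2.1288 -5.5109 2.7366]
Step 5: x=[2.8061 7.9077 11.0398] v=[2.4704 -6.2668 3.0975]
Step 6: x=[3.0761 7.2416 11.3669] v=[2.7000 -6.6607 3.2711]
Step 7: x=[3.3570 6.5747 11.6915] v=[2.8089 -6.6687 3.2460]
Step 8: x=[3.6365 5.9458 11.9938] v=[2.7950 -6.2889 3.0226]
Max displacement = 2.0542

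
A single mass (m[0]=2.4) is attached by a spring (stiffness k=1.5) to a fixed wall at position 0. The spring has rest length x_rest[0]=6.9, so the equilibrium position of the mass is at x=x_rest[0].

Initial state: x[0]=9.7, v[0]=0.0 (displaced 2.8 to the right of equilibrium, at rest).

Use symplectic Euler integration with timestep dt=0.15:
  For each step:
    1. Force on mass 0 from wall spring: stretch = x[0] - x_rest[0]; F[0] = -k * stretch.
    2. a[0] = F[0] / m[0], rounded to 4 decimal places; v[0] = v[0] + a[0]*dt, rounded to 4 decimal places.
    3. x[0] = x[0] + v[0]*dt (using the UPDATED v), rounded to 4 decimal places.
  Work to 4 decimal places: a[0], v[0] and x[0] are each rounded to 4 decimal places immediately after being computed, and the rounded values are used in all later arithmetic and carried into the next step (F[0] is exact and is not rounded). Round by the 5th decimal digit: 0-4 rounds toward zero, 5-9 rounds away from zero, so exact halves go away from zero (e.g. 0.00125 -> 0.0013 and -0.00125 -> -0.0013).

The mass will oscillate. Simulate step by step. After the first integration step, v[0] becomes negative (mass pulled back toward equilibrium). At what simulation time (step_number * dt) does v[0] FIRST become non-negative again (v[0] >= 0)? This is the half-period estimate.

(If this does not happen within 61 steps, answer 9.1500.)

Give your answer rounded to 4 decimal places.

Step 0: x=[9.7000] v=[0.0000]
Step 1: x=[9.6606] v=[-0.2625]
Step 2: x=[9.5824] v=[-0.5213]
Step 3: x=[9.4665] v=[-0.7728]
Step 4: x=[9.3145] v=[-1.0134]
Step 5: x=[9.1285] v=[-1.2398]
Step 6: x=[8.9112] v=[-1.4487]
Step 7: x=[8.6656] v=[-1.6373]
Step 8: x=[8.3952] v=[-1.8028]
Step 9: x=[8.1038] v=[-1.9430]
Step 10: x=[7.7954] v=[-2.0559]
Step 11: x=[7.4744] v=[-2.1398]
Step 12: x=[7.1453] v=[-2.1937]
Step 13: x=[6.8128] v=[-2.2167]
Step 14: x=[6.4815] v=[-2.2085]
Step 15: x=[6.1561] v=[-2.1693]
Step 16: x=[5.8412] v=[-2.0996]
Step 17: x=[5.5412] v=[-2.0003]
Step 18: x=[5.2603] v=[-1.8729]
Step 19: x=[5.0024] v=[-1.7192]
Step 20: x=[4.7712] v=[-1.5413]
Step 21: x=[4.5699] v=[-1.3417]
Step 22: x=[4.4014] v=[-1.1233]
Step 23: x=[4.2680] v=[-0.8891]
Step 24: x=[4.1716] v=[-0.6424]
Step 25: x=[4.1136] v=[-0.3866]
Step 26: x=[4.0948] v=[-0.1254]
Step 27: x=[4.1154] v=[0.1376]
First v>=0 after going negative at step 27, time=4.0500

Answer: 4.0500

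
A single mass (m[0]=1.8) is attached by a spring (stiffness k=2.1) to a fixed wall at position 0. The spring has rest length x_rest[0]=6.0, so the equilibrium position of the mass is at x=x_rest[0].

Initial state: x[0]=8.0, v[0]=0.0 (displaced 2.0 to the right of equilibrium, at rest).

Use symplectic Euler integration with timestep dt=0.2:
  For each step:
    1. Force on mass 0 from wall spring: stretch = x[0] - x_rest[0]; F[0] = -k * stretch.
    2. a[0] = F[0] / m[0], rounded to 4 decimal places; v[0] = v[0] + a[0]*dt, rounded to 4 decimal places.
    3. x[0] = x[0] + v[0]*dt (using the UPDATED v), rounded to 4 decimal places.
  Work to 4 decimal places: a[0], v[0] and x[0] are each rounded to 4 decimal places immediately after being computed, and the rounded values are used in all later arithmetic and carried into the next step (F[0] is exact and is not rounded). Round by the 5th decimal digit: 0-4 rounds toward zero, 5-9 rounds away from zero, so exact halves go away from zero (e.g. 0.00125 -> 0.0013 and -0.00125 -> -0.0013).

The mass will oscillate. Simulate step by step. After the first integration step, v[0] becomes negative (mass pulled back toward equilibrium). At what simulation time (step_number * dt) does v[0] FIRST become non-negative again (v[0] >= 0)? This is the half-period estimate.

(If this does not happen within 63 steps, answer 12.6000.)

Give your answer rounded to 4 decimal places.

Step 0: x=[8.0000] v=[0.0000]
Step 1: x=[7.9067] v=[-0.4667]
Step 2: x=[7.7244] v=[-0.9116]
Step 3: x=[7.4616] v=[-1.3140]
Step 4: x=[7.1306] v=[-1.6550]
Step 5: x=[6.7468] v=[-1.9188]
Step 6: x=[6.3282] v=[-2.0931]
Step 7: x=[5.8943] v=[-2.1697]
Step 8: x=[5.4653] v=[-2.1450]
Step 9: x=[5.0613] v=[-2.0202]
Step 10: x=[4.7011] v=[-1.8012]
Step 11: x=[4.4015] v=[-1.4981]
Step 12: x=[4.1765] v=[-1.1251]
Step 13: x=[4.0366] v=[-0.6996]
Step 14: x=[3.9883] v=[-0.2415]
Step 15: x=[4.0339] v=[0.2279]
First v>=0 after going negative at step 15, time=3.0000

Answer: 3.0000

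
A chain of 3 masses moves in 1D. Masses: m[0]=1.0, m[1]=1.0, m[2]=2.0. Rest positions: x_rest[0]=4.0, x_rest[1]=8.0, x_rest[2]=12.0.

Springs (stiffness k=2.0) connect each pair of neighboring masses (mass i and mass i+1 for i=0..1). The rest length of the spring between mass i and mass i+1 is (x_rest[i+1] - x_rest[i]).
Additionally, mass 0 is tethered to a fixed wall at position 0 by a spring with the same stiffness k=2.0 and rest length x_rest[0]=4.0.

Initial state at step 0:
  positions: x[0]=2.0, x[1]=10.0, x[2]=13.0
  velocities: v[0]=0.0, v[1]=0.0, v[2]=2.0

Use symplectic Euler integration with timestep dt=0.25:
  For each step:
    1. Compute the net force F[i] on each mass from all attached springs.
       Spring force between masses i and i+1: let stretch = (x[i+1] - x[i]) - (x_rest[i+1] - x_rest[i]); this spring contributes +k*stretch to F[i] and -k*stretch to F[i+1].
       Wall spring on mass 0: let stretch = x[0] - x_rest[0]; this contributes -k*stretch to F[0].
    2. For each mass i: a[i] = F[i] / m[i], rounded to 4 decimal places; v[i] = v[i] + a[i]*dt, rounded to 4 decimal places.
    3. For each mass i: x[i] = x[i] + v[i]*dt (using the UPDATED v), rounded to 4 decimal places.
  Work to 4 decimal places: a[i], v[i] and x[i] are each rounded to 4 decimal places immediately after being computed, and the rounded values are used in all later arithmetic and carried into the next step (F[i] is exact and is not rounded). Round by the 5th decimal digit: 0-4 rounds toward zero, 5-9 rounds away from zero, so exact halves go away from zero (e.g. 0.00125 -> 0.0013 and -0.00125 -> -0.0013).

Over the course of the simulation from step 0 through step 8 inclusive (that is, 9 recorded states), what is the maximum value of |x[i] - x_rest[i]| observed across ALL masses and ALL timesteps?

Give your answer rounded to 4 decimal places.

Step 0: x=[2.0000 10.0000 13.0000] v=[0.0000 0.0000 2.0000]
Step 1: x=[2.7500 9.3750 13.5625] v=[3.0000 -2.5000 2.2500]
Step 2: x=[3.9844 8.4453 14.1133] v=[4.9375 -3.7188 2.2031]
Step 3: x=[5.2784 7.6665 14.5598] v=[5.1758 -3.1153 1.7861]
Step 4: x=[6.2111 7.4508 14.8255] v=[3.7307 -0.8627 1.0628]
Step 5: x=[6.5224 8.0020 14.8803] v=[1.2450 2.2048 0.2191]
Step 6: x=[6.2033 9.2281 14.7552] v=[-1.2764 4.9042 -0.5005]
Step 7: x=[5.4869 10.7670 14.5346] v=[-2.8657 6.1554 -0.8823]
Step 8: x=[4.7446 12.1168 14.3286] v=[-2.9691 5.3992 -0.8242]
Max displacement = 4.1168

Answer: 4.1168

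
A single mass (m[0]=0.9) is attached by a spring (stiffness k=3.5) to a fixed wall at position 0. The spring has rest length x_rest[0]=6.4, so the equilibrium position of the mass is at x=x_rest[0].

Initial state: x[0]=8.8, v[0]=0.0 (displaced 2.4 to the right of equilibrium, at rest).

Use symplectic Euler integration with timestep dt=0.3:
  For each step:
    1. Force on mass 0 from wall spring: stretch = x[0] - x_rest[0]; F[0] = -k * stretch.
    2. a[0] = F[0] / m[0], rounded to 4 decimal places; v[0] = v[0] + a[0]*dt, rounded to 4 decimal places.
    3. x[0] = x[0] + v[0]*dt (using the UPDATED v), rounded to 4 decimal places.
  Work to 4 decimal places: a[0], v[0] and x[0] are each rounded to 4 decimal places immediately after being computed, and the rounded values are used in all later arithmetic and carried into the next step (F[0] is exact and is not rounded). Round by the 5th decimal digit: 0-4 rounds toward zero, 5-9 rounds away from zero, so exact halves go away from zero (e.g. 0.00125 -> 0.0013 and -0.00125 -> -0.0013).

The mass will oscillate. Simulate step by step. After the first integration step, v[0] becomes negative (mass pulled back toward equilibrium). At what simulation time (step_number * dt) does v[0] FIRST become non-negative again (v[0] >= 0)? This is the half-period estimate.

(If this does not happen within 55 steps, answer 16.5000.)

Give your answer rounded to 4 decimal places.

Answer: 1.8000

Derivation:
Step 0: x=[8.8000] v=[0.0000]
Step 1: x=[7.9600] v=[-2.8000]
Step 2: x=[6.5740] v=[-4.6200]
Step 3: x=[5.1271] v=[-4.8230]
Step 4: x=[4.1257] v=[-3.3379]
Step 5: x=[3.9203] v=[-0.6846]
Step 6: x=[4.5828] v=[2.2084]
First v>=0 after going negative at step 6, time=1.8000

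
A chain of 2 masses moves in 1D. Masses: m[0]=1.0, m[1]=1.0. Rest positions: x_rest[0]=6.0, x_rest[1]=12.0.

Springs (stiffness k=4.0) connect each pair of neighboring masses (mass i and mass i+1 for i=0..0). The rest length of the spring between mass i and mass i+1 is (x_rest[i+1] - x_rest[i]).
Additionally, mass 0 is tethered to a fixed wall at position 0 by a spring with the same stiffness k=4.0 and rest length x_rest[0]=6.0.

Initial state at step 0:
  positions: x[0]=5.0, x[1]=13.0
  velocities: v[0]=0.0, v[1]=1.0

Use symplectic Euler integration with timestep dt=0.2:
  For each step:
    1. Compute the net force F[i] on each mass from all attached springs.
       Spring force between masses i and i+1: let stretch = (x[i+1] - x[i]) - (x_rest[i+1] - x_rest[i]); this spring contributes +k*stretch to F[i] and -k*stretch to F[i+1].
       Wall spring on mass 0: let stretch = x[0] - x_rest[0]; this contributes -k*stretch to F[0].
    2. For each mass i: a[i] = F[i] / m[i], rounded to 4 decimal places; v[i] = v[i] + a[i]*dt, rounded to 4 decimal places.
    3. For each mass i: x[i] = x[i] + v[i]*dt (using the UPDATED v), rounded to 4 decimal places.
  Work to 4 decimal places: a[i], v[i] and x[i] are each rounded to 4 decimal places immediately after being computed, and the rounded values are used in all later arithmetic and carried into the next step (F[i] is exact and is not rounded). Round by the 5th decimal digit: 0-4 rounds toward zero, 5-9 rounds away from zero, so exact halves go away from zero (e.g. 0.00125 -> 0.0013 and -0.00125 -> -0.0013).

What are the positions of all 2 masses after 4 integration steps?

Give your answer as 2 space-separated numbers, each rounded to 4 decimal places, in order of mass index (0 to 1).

Step 0: x=[5.0000 13.0000] v=[0.0000 1.0000]
Step 1: x=[5.4800 12.8800] v=[2.4000 -0.6000]
Step 2: x=[6.2672 12.5360] v=[3.9360 -1.7200]
Step 3: x=[7.0547 12.1490] v=[3.9373 -1.9350]
Step 4: x=[7.5285 11.9069] v=[2.3690 -1.2104]

Answer: 7.5285 11.9069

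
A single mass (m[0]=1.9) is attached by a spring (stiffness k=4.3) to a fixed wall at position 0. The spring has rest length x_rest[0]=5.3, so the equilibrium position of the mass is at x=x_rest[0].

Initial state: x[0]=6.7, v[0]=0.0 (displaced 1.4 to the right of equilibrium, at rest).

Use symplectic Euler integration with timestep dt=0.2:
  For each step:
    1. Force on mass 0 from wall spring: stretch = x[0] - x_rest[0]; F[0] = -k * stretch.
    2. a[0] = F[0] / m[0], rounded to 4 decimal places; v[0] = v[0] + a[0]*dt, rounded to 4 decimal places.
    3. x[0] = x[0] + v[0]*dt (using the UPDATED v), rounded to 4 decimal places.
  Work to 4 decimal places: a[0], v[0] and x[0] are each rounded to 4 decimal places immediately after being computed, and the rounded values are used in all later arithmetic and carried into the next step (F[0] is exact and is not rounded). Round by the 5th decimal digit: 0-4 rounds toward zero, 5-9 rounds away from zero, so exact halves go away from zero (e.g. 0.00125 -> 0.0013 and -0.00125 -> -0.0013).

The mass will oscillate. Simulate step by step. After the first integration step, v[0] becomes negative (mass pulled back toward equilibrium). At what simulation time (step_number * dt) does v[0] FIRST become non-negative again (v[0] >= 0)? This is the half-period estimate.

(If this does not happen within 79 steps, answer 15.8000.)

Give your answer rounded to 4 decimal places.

Step 0: x=[6.7000] v=[0.0000]
Step 1: x=[6.5733] v=[-0.6337]
Step 2: x=[6.3313] v=[-1.2100]
Step 3: x=[5.9959] v=[-1.6768]
Step 4: x=[5.5975] v=[-1.9918]
Step 5: x=[5.1722] v=[-2.1265]
Step 6: x=[4.7585] v=[-2.0687]
Step 7: x=[4.3938] v=[-1.8236]
Step 8: x=[4.1111] v=[-1.4134]
Step 9: x=[3.9360] v=[-0.8753]
Step 10: x=[3.8844] v=[-0.2579]
Step 11: x=[3.9610] v=[0.3828]
First v>=0 after going negative at step 11, time=2.2000

Answer: 2.2000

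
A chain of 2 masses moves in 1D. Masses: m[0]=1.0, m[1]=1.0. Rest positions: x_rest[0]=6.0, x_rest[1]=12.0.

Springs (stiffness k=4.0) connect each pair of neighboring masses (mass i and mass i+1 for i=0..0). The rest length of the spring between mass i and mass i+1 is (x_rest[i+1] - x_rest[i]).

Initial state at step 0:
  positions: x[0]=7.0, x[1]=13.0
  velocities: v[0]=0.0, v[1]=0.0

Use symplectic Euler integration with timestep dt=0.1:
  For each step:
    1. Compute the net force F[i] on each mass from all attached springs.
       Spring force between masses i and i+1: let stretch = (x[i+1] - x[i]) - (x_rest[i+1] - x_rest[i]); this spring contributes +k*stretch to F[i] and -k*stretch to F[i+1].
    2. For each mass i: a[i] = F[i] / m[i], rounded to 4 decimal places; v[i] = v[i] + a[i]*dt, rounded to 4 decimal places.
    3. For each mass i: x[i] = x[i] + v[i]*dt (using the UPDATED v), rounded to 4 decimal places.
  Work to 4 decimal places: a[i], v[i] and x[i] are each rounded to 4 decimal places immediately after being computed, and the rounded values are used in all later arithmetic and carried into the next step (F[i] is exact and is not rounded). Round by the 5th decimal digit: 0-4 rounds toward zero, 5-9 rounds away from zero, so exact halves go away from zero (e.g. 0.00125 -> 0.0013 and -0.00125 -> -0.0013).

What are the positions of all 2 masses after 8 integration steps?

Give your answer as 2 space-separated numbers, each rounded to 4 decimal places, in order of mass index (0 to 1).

Answer: 7.0000 13.0000

Derivation:
Step 0: x=[7.0000 13.0000] v=[0.0000 0.0000]
Step 1: x=[7.0000 13.0000] v=[0.0000 0.0000]
Step 2: x=[7.0000 13.0000] v=[0.0000 0.0000]
Step 3: x=[7.0000 13.0000] v=[0.0000 0.0000]
Step 4: x=[7.0000 13.0000] v=[0.0000 0.0000]
Step 5: x=[7.0000 13.0000] v=[0.0000 0.0000]
Step 6: x=[7.0000 13.0000] v=[0.0000 0.0000]
Step 7: x=[7.0000 13.0000] v=[0.0000 0.0000]
Step 8: x=[7.0000 13.0000] v=[0.0000 0.0000]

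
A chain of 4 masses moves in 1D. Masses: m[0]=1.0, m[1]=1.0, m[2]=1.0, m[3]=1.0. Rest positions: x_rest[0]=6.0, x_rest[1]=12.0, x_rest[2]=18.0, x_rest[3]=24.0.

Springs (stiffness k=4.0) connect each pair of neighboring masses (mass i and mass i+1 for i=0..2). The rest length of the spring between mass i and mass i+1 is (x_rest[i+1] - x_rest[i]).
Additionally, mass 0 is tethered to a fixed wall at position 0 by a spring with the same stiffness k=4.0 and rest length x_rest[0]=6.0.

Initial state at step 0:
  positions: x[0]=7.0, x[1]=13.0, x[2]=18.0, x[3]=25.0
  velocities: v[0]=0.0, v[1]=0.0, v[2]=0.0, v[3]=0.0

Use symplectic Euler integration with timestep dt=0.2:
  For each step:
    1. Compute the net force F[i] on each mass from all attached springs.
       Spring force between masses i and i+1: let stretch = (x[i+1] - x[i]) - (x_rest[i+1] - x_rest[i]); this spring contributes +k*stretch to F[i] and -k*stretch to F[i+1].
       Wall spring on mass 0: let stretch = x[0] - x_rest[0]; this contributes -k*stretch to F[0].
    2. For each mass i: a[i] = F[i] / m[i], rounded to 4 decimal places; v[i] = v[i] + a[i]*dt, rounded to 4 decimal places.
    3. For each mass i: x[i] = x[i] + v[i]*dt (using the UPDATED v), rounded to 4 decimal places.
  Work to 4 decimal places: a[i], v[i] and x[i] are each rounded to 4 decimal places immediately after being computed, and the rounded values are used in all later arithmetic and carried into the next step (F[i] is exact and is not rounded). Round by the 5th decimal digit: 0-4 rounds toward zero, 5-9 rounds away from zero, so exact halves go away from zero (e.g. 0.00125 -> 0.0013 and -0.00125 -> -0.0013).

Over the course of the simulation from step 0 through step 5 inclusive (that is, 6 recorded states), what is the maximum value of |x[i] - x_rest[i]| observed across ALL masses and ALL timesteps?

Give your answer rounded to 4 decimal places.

Step 0: x=[7.0000 13.0000 18.0000 25.0000] v=[0.0000 0.0000 0.0000 0.0000]
Step 1: x=[6.8400 12.8400 18.3200 24.8400] v=[-0.8000 -0.8000 1.6000 -0.8000]
Step 2: x=[6.5456 12.5968 18.8064 24.5968] v=[-1.4720 -1.2160 2.4320 -1.2160]
Step 3: x=[6.1721 12.3789 19.2257 24.3871] v=[-1.8675 -1.0893 2.0966 -1.0483]
Step 4: x=[5.8042 12.2634 19.3754 24.3116] v=[-1.8397 -0.5773 0.7483 -0.3774]
Step 5: x=[5.5411 12.2524 19.1769 24.4063] v=[-1.3157 -0.0551 -0.9923 0.4736]
Max displacement = 1.3754

Answer: 1.3754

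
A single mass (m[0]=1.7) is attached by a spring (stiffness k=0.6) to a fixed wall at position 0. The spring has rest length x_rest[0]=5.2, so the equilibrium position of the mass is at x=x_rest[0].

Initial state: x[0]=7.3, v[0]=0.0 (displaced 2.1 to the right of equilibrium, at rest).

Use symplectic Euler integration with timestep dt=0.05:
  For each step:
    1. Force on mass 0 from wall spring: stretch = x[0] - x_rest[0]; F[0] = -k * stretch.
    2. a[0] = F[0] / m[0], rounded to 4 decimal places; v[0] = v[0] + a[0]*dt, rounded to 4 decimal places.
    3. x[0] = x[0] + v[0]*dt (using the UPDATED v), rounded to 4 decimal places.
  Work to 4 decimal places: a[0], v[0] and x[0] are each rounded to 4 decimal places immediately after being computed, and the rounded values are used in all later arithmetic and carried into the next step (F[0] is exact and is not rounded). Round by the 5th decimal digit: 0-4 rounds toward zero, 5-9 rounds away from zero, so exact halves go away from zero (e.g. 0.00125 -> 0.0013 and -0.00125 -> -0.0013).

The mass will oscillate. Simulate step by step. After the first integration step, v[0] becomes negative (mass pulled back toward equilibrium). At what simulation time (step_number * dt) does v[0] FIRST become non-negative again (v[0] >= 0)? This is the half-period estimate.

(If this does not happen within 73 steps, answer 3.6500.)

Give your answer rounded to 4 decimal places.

Step 0: x=[7.3000] v=[0.0000]
Step 1: x=[7.2981] v=[-0.0371]
Step 2: x=[7.2944] v=[-0.0741]
Step 3: x=[7.2888] v=[-0.1111]
Step 4: x=[7.2814] v=[-0.1480]
Step 5: x=[7.2722] v=[-0.1847]
Step 6: x=[7.2611] v=[-0.2213]
Step 7: x=[7.2482] v=[-0.2577]
Step 8: x=[7.2335] v=[-0.2938]
Step 9: x=[7.2170] v=[-0.3297]
Step 10: x=[7.1987] v=[-0.3653]
Step 11: x=[7.1787] v=[-0.4006]
Step 12: x=[7.1569] v=[-0.4355]
Step 13: x=[7.1334] v=[-0.4700]
Step 14: x=[7.1082] v=[-0.5041]
Step 15: x=[7.0813] v=[-0.5378]
Step 16: x=[7.0528] v=[-0.5710]
Step 17: x=[7.0226] v=[-0.6037]
Step 18: x=[6.9908] v=[-0.6359]
Step 19: x=[6.9574] v=[-0.6675]
Step 20: x=[6.9225] v=[-0.6985]
Step 21: x=[6.8861] v=[-0.7289]
Step 22: x=[6.8482] v=[-0.7587]
Step 23: x=[6.8088] v=[-0.7878]
Step 24: x=[6.7680] v=[-0.8162]
Step 25: x=[6.7258] v=[-0.8439]
Step 26: x=[6.6823] v=[-0.8708]
Step 27: x=[6.6375] v=[-0.8970]
Step 28: x=[6.5914] v=[-0.9224]
Step 29: x=[6.5441] v=[-0.9470]
Step 30: x=[6.4956] v=[-0.9707]
Step 31: x=[6.4459] v=[-0.9936]
Step 32: x=[6.3951] v=[-1.0156]
Step 33: x=[6.3433] v=[-1.0367]
Step 34: x=[6.2905] v=[-1.0569]
Step 35: x=[6.2367] v=[-1.0761]
Step 36: x=[6.1820] v=[-1.0944]
Step 37: x=[6.1264] v=[-1.1117]
Step 38: x=[6.0700] v=[-1.1281]
Step 39: x=[6.0128] v=[-1.1435]
Step 40: x=[5.9549] v=[-1.1578]
Step 41: x=[5.8963] v=[-1.1711]
Step 42: x=[5.8371] v=[-1.1834]
Step 43: x=[5.7774] v=[-1.1946]
Step 44: x=[5.7172] v=[-1.2048]
Step 45: x=[5.6565] v=[-1.2139]
Step 46: x=[5.5954] v=[-1.2220]
Step 47: x=[5.5340] v=[-1.2290]
Step 48: x=[5.4723] v=[-1.2349]
Step 49: x=[5.4103] v=[-1.2397]
Step 50: x=[5.3481] v=[-1.2434]
Step 51: x=[5.2858] v=[-1.2460]
Step 52: x=[5.2234] v=[-1.2475]
Step 53: x=[5.1610] v=[-1.2479]
Step 54: x=[5.0986] v=[-1.2472]
Step 55: x=[5.0363] v=[-1.2454]
Step 56: x=[4.9742] v=[-1.2425]
Step 57: x=[4.9123] v=[-1.2385]
Step 58: x=[4.8506] v=[-1.2334]
Step 59: x=[4.7892] v=[-1.2272]
Step 60: x=[4.7282] v=[-1.2200]
Step 61: x=[4.6676] v=[-1.2117]
Step 62: x=[4.6075] v=[-1.2023]
Step 63: x=[4.5479] v=[-1.1918]
Step 64: x=[4.4889] v=[-1.1803]
Step 65: x=[4.4305] v=[-1.1678]
Step 66: x=[4.3728] v=[-1.1542]
Step 67: x=[4.3158] v=[-1.1396]
Step 68: x=[4.2596] v=[-1.1240]
Step 69: x=[4.2042] v=[-1.1074]
Step 70: x=[4.1497] v=[-1.0898]
Step 71: x=[4.0961] v=[-1.0713]
Step 72: x=[4.0435] v=[-1.0518]
Step 73: x=[3.9919] v=[-1.0314]
v[0] did not become non-negative within 73 steps; using fallback time=3.6500

Answer: 3.6500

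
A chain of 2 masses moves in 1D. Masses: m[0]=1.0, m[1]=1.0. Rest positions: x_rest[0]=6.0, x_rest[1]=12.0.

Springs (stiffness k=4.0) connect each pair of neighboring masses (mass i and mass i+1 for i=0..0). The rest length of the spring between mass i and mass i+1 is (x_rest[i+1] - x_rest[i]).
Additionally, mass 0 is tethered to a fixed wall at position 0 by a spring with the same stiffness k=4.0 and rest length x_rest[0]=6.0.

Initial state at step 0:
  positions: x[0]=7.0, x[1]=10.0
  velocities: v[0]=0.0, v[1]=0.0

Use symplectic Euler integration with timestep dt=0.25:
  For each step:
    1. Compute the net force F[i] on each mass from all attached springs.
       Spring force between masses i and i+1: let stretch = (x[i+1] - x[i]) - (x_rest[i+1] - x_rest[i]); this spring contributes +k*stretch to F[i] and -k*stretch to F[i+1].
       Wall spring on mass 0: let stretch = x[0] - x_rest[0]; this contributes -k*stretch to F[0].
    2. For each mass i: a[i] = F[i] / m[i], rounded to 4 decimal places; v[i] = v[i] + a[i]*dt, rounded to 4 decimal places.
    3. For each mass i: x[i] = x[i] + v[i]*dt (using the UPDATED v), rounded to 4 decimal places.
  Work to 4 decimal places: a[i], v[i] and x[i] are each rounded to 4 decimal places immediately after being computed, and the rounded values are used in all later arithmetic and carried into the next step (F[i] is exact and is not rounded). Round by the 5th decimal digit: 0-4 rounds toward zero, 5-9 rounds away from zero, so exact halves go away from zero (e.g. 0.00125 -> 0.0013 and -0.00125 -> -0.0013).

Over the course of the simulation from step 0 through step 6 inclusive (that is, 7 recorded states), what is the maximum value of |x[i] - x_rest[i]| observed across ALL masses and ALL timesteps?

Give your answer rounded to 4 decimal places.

Step 0: x=[7.0000 10.0000] v=[0.0000 0.0000]
Step 1: x=[6.0000 10.7500] v=[-4.0000 3.0000]
Step 2: x=[4.6875 11.8125] v=[-5.2500 4.2500]
Step 3: x=[3.9844 12.5938] v=[-2.8125 3.1250]
Step 4: x=[4.4375 12.7227] v=[1.8125 0.5156]
Step 5: x=[5.8526 12.2803] v=[5.6602 -1.7696]
Step 6: x=[7.4114 11.7310] v=[6.2353 -2.1973]
Max displacement = 2.0156

Answer: 2.0156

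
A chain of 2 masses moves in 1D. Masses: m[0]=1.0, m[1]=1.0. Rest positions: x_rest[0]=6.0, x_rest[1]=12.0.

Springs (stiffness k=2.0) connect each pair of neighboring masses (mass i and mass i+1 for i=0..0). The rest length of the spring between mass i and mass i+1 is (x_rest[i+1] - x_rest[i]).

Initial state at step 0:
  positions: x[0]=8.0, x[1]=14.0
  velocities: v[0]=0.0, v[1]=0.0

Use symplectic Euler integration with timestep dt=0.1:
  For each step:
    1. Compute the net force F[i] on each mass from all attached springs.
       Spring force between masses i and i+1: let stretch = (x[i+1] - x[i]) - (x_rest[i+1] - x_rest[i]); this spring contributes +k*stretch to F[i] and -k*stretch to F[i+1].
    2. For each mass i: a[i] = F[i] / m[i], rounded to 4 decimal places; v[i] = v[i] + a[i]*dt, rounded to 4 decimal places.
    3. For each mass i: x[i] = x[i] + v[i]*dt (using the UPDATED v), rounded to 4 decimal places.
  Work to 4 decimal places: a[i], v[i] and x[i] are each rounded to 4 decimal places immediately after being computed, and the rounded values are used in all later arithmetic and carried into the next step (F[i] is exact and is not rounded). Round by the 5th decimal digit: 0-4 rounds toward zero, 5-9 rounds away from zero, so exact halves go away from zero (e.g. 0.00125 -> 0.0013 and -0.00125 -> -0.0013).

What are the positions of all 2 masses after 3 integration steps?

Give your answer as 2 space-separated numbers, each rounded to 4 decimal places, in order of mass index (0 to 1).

Answer: 8.0000 14.0000

Derivation:
Step 0: x=[8.0000 14.0000] v=[0.0000 0.0000]
Step 1: x=[8.0000 14.0000] v=[0.0000 0.0000]
Step 2: x=[8.0000 14.0000] v=[0.0000 0.0000]
Step 3: x=[8.0000 14.0000] v=[0.0000 0.0000]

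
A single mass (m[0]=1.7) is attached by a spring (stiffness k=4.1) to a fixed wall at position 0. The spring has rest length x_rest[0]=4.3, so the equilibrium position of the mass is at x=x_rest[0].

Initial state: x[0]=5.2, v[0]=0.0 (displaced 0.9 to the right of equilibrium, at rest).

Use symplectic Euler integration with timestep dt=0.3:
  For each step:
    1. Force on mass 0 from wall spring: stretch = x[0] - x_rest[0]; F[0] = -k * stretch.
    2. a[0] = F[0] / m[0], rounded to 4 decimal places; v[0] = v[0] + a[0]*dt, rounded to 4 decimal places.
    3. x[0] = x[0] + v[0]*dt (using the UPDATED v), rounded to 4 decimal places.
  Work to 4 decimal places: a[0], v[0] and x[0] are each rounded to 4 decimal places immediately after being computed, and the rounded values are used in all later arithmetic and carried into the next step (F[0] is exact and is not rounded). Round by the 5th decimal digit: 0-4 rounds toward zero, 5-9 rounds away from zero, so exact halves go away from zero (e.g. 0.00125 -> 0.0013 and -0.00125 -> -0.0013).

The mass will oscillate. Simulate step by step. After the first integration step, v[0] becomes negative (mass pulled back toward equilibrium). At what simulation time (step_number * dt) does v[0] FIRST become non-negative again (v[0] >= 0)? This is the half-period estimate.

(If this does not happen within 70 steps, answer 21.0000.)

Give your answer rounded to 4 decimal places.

Answer: 2.1000

Derivation:
Step 0: x=[5.2000] v=[0.0000]
Step 1: x=[5.0046] v=[-0.6512]
Step 2: x=[4.6563] v=[-1.1610]
Step 3: x=[4.2307] v=[-1.4188]
Step 4: x=[3.8201] v=[-1.3687]
Step 5: x=[3.5137] v=[-1.0215]
Step 6: x=[3.3779] v=[-0.4526]
Step 7: x=[3.4423] v=[0.2146]
First v>=0 after going negative at step 7, time=2.1000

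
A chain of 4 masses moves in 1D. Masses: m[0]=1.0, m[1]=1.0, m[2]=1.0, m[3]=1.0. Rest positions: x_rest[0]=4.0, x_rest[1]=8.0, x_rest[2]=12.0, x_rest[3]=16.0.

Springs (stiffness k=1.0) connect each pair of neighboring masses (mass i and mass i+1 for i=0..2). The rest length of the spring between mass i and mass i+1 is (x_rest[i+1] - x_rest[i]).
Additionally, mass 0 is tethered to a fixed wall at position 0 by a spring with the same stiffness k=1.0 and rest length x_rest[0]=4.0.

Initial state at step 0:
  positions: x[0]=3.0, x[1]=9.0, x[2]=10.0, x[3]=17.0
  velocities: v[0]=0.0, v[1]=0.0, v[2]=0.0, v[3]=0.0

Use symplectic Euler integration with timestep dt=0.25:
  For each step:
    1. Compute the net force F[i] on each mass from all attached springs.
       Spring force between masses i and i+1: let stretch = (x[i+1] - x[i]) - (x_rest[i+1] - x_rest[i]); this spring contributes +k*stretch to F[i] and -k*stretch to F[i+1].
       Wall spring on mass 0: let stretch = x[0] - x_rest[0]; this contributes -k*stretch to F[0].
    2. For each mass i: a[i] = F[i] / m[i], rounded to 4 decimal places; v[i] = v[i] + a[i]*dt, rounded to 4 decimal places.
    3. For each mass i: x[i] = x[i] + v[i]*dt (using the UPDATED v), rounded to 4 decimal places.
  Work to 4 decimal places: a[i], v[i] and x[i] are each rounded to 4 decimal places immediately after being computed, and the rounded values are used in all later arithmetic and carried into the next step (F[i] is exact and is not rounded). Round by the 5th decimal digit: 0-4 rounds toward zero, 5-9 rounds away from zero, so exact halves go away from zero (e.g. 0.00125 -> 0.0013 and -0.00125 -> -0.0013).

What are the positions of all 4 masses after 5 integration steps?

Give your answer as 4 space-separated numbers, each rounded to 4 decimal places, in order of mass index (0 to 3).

Step 0: x=[3.0000 9.0000 10.0000 17.0000] v=[0.0000 0.0000 0.0000 0.0000]
Step 1: x=[3.1875 8.6875 10.3750 16.8125] v=[0.7500 -1.2500 1.5000 -0.7500]
Step 2: x=[3.5195 8.1367 11.0469 16.4727] v=[1.3281 -2.2031 2.6875 -1.3594]
Step 3: x=[3.9201 7.4792 11.8760 16.0437] v=[1.6025 -2.6299 3.3164 -1.7159]
Step 4: x=[4.2982 6.8741 12.6908 15.6043] v=[1.5123 -2.4205 3.2591 -1.7578]
Step 5: x=[4.5686 6.4715 13.3241 15.2328] v=[1.0817 -1.6103 2.5333 -1.4862]

Answer: 4.5686 6.4715 13.3241 15.2328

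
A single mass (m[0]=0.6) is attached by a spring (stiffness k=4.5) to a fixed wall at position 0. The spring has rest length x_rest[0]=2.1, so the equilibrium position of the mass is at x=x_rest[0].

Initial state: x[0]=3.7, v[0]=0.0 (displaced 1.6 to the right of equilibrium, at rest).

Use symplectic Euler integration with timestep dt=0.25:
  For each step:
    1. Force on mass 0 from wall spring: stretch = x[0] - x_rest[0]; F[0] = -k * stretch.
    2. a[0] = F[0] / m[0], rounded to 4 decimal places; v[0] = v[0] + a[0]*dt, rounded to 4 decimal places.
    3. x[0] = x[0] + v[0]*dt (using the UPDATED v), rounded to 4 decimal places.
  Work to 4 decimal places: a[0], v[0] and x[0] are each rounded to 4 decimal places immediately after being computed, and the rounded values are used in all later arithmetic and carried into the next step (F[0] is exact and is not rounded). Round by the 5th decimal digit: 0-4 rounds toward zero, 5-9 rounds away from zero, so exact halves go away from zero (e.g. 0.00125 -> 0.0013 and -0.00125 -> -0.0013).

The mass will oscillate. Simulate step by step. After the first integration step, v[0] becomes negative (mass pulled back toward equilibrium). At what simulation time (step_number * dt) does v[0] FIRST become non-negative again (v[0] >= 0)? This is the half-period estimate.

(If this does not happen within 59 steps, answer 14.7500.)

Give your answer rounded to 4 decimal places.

Step 0: x=[3.7000] v=[0.0000]
Step 1: x=[2.9500] v=[-3.0000]
Step 2: x=[1.8016] v=[-4.5938]
Step 3: x=[0.7930] v=[-4.0343]
Step 4: x=[0.3971] v=[-1.5837]
Step 5: x=[0.7994] v=[1.6093]
First v>=0 after going negative at step 5, time=1.2500

Answer: 1.2500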